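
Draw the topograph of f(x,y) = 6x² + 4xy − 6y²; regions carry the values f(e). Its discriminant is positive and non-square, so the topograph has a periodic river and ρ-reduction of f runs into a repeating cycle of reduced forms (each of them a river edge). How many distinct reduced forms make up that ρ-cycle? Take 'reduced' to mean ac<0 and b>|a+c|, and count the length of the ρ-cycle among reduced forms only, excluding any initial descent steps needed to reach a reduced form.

D = 160, ⌊√D⌋ = 12
river: ρ → (-6,8,4)
river: ρ → (4,8,-6)
river: ρ → (-6,4,6)
river: ρ → (6,8,-4)
river: ρ → (-4,8,6)
river: ρ → (6,4,-6)
ρ-cycle length = 6 (tail of 0 descent steps not counted)

6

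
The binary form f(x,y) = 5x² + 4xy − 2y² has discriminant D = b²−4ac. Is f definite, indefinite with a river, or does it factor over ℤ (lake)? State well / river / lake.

D = b²−4ac = 4² − 4·5·(-2) = 56
D > 0 non-square ⇒ indefinite ⇒ periodic river

river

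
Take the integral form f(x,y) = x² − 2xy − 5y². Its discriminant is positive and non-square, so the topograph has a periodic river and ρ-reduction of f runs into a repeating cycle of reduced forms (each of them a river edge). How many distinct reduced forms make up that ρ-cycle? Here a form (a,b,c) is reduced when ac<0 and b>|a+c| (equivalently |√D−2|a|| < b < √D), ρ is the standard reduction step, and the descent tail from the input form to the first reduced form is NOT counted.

D = 24, ⌊√D⌋ = 4
descent: ρ → (-5,2,1)
descent: ρ → (1,4,-2)  [lands on river]
river: ρ → (-2,4,1)
ρ-cycle length = 2 (tail of 2 descent steps not counted)

2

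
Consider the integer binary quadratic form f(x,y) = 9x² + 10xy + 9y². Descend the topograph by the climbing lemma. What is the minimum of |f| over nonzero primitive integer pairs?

translate: b→-8 (≡10 mod 18), so (9,10,9)→(9,-8,8)
flip: (9,-8,8)→(8,8,9)
reduced (well bottom): (8,8,9) with a≤c, −a<b≤a
well minimum = a = 8

8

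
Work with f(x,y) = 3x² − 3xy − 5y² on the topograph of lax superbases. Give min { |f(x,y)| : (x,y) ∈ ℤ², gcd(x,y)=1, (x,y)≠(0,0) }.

descent: ρ → (-5,3,3)  [lands on river]
river: ρ → (3,3,-5)
river: ρ → (-5,7,1)
river: ρ → (1,7,-5)
closes: descent 1, river 4
min |a| on river = 1

1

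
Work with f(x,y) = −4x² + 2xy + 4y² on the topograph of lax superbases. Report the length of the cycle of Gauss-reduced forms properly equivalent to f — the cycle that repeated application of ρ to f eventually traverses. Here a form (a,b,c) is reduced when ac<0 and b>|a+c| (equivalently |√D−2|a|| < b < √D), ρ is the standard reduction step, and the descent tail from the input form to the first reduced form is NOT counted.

D = 68, ⌊√D⌋ = 8
river: ρ → (4,6,-2)
river: ρ → (-2,6,4)
river: ρ → (4,2,-4)
river: ρ → (-4,6,2)
river: ρ → (2,6,-4)
river: ρ → (-4,2,4)
ρ-cycle length = 6 (tail of 0 descent steps not counted)

6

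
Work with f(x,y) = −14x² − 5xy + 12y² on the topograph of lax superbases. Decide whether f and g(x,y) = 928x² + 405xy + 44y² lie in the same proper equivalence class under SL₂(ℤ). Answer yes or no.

D₁ = 697, D₂ = 697
river cycle of f (length 10): (12, 5, -14), (-14, 23, 3), (3, 25, -6), (-6, 23, 7), (7, 19, -12), (-12, 5, 14), (14, 23, -3), (-3, 25, 6), (6, 23, -7), (-7, 19, 12)
river cycle of g (length 10): (3, 25, -6), (-6, 23, 7), (7, 19, -12), (-12, 5, 14), (14, 23, -3), (-3, 25, 6), (6, 23, -7), (-7, 19, 12), (12, 5, -14), (-14, 23, 3)
cycles coincide ⇒ equivalent

yes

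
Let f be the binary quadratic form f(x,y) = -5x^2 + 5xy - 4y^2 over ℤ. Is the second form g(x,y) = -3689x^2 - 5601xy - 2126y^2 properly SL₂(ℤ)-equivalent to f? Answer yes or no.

D₁ = -55, D₂ = -55
f is negative-definite; reduce −f:
−f: translate: b→5 (≡-5 mod 10), so (5,-5,4)→(5,5,4)
−f: flip: (5,5,4)→(4,-5,5)
−f: translate: b→3 (≡-5 mod 8), so (4,-5,5)→(4,3,4)
−f: reduced (well bottom): (4,3,4) with a≤c, −a<b≤a
flip sign back: reduced form of f is (-4,-3,-4)
g is negative-definite; reduce −g:
−g: translate: b→-1777 (≡5601 mod 7378), so (3689,5601,2126)→(3689,-1777,214)
−g: flip: (3689,-1777,214)→(214,1777,3689)
−g: translate: b→65 (≡1777 mod 428), so (214,1777,3689)→(214,65,5)
−g: flip: (214,65,5)→(5,-65,214)
−g: translate: b→5 (≡-65 mod 10), so (5,-65,214)→(5,5,4)
−g: flip: (5,5,4)→(4,-5,5)
−g: translate: b→3 (≡-5 mod 8), so (4,-5,5)→(4,3,4)
−g: reduced (well bottom): (4,3,4) with a≤c, −a<b≤a
flip sign back: reduced form of g is (-4,-3,-4)
reduced forms (-4, -3, -4) vs (-4, -3, -4) ⇒ equivalent

yes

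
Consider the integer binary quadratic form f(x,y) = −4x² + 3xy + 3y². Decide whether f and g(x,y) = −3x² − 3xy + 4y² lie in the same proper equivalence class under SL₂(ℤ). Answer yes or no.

D₁ = 57, D₂ = 57
river cycle of f (length 6): (3, 3, -4), (-4, 5, 2), (2, 7, -1), (-1, 7, 2), (2, 5, -4), (-4, 3, 3)
river cycle of g (length 6): (4, 3, -3), (-3, 3, 4), (4, 5, -2), (-2, 7, 1), (1, 7, -2), (-2, 5, 4)
cycles differ ⇒ inequivalent

no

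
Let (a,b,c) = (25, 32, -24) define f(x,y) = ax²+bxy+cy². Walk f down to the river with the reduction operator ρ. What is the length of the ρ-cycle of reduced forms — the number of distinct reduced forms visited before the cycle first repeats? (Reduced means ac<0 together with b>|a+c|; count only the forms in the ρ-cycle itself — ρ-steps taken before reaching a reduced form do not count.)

D = 3424, ⌊√D⌋ = 58
river: ρ → (-24,16,33)
river: ρ → (33,50,-7)
river: ρ → (-7,48,40)
river: ρ → (40,32,-15)
river: ρ → (-15,58,1)
river: ρ → (1,58,-15)
river: ρ → (-15,32,40)
river: ρ → (40,48,-7)
river: ρ → (-7,50,33)
river: ρ → (33,16,-24)
river: ρ → (-24,32,25)
river: ρ → (25,18,-31)
river: ρ → (-31,44,12)
river: ρ → (12,52,-15)
river: ρ → (-15,38,33)
river: ρ → (33,28,-20)
river: ρ → (-20,52,9)
river: ρ → (9,56,-8)
river: ρ → (-8,56,9)
river: ρ → (9,52,-20)
river: ρ → (-20,28,33)
river: ρ → (33,38,-15)
river: ρ → (-15,52,12)
river: ρ → (12,44,-31)
river: ρ → (-31,18,25)
river: ρ → (25,32,-24)
ρ-cycle length = 26 (tail of 0 descent steps not counted)

26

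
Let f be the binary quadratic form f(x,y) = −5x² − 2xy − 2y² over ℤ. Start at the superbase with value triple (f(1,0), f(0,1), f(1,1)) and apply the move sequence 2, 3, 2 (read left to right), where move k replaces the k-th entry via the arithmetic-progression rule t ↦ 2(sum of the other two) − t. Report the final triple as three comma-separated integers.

start (-5,-2,-9) = (f(1,0),f(0,1),f(1,1))
replace slot 2: 2·((-5)+(-9)) − (-2) = -26 → (-5,-26,-9)
replace slot 3: 2·((-5)+(-26)) − (-9) = -53 → (-5,-26,-53)
replace slot 2: 2·((-5)+(-53)) − (-26) = -90 → (-5,-90,-53)

-5,-90,-53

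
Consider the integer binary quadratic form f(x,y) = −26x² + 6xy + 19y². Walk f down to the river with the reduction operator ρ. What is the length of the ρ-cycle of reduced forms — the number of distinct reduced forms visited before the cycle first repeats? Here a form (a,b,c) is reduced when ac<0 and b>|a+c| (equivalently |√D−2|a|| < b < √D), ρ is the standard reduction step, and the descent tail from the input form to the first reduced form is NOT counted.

D = 2012, ⌊√D⌋ = 44
descent: ρ → (19,32,-13)  [lands on river]
river: ρ → (-13,20,31)
river: ρ → (31,42,-2)
river: ρ → (-2,42,31)
river: ρ → (31,20,-13)
river: ρ → (-13,32,19)
river: ρ → (19,44,-1)
river: ρ → (-1,44,19)
ρ-cycle length = 8 (tail of 1 descent step not counted)

8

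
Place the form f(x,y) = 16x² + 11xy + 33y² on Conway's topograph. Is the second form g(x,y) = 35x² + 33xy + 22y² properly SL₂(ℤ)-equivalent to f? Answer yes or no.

D₁ = -1991, D₂ = -1991
f: reduced (well bottom): (16,11,33) with a≤c, −a<b≤a
g: flip: (35,33,22)→(22,-33,35)
g: translate: b→11 (≡-33 mod 44), so (22,-33,35)→(22,11,24)
g: reduced (well bottom): (22,11,24) with a≤c, −a<b≤a
reduced forms (16, 11, 33) vs (22, 11, 24) ⇒ inequivalent

no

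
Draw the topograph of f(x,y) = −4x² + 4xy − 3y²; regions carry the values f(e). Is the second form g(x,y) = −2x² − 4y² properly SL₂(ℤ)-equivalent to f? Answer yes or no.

D₁ = -32, D₂ = -32
f is negative-definite; reduce −f:
−f: translate: b→4 (≡-4 mod 8), so (4,-4,3)→(4,4,3)
−f: flip: (4,4,3)→(3,-4,4)
−f: translate: b→2 (≡-4 mod 6), so (3,-4,4)→(3,2,3)
−f: reduced (well bottom): (3,2,3) with a≤c, −a<b≤a
flip sign back: reduced form of f is (-3,-2,-3)
g is negative-definite; reduce −g:
−g: reduced (well bottom): (2,0,4) with a≤c, −a<b≤a
flip sign back: reduced form of g is (-2,0,-4)
reduced forms (-3, -2, -3) vs (-2, 0, -4) ⇒ inequivalent

no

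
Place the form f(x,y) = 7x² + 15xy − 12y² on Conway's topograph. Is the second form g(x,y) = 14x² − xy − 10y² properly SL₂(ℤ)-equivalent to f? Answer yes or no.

D₁ = 561, D₂ = 561
river cycle of f (length 16): (-12, 9, 10), (10, 11, -11), (-11, 11, 10), (10, 9, -12), (-12, 15, 7), (7, 13, -14), (-14, 15, 6), (6, 21, -5), (-5, 19, 10), (10, 21, -3), … (6 more)
river cycle of g (length 16): (-10, 21, 3), (3, 21, -10), (-10, 19, 5), (5, 21, -6), (-6, 15, 14), (14, 13, -7), (-7, 15, 12), (12, 9, -10), (-10, 11, 11), (11, 11, -10), … (6 more)
cycles differ ⇒ inequivalent

no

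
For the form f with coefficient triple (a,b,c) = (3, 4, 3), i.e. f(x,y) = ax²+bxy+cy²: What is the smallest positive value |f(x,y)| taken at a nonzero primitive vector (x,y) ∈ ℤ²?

translate: b→-2 (≡4 mod 6), so (3,4,3)→(3,-2,2)
flip: (3,-2,2)→(2,2,3)
reduced (well bottom): (2,2,3) with a≤c, −a<b≤a
well minimum = a = 2

2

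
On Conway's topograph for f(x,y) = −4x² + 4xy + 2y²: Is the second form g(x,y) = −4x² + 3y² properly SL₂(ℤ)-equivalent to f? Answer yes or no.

D₁ = 48, D₂ = 48
river cycle of f (length 2): (2, 4, -4), (-4, 4, 2)
river cycle of g (length 2): (3, 6, -1), (-1, 6, 3)
cycles differ ⇒ inequivalent

no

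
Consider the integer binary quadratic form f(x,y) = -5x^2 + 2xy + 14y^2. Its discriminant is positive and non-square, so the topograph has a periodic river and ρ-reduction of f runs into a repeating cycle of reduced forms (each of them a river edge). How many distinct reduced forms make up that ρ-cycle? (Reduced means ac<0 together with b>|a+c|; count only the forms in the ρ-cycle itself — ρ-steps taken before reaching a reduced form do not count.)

D = 284, ⌊√D⌋ = 16
descent: ρ → (14,-2,-5)
descent: ρ → (-5,12,7)  [lands on river]
river: ρ → (7,16,-1)
river: ρ → (-1,16,7)
river: ρ → (7,12,-5)
river: ρ → (-5,8,11)
river: ρ → (11,14,-2)
river: ρ → (-2,14,11)
river: ρ → (11,8,-5)
ρ-cycle length = 8 (tail of 2 descent steps not counted)

8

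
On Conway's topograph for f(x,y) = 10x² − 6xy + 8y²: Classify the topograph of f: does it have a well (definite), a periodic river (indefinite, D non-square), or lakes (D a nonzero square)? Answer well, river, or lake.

D = b²−4ac = (-6)² − 4·10·8 = -284
D < 0 ⇒ definite ⇒ every region one sign ⇒ single well

well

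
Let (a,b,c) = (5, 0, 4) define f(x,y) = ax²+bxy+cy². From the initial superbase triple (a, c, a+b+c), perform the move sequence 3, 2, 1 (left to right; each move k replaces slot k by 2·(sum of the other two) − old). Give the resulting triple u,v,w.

start (5,4,9) = (f(1,0),f(0,1),f(1,1))
replace slot 3: 2·(5+4) − 9 = 9 → (5,4,9)
replace slot 2: 2·(5+9) − 4 = 24 → (5,24,9)
replace slot 1: 2·(24+9) − 5 = 61 → (61,24,9)

61,24,9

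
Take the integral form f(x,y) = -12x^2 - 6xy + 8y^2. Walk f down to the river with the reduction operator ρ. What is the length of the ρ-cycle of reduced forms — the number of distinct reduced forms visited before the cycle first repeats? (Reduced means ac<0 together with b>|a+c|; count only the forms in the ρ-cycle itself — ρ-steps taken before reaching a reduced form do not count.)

D = 420, ⌊√D⌋ = 20
descent: ρ → (8,6,-12)  [lands on river]
river: ρ → (-12,18,2)
river: ρ → (2,18,-12)
river: ρ → (-12,6,8)
river: ρ → (8,10,-10)
river: ρ → (-10,10,8)
ρ-cycle length = 6 (tail of 1 descent step not counted)

6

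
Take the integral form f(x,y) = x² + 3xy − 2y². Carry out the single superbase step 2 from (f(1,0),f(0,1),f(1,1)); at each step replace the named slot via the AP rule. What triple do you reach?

start (1,-2,2) = (f(1,0),f(0,1),f(1,1))
replace slot 2: 2·(1+2) − (-2) = 8 → (1,8,2)

1,8,2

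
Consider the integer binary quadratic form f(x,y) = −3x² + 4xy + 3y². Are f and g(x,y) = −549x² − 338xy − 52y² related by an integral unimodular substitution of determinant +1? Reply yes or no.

D₁ = 52, D₂ = 52
river cycle of f (length 10): (3, 2, -4), (-4, 6, 1), (1, 6, -4), (-4, 2, 3), (3, 4, -3), (-3, 2, 4), (4, 6, -1), (-1, 6, 4), (4, 2, -3), (-3, 4, 3)
river cycle of g (length 10): (-3, 4, 3), (3, 2, -4), (-4, 6, 1), (1, 6, -4), (-4, 2, 3), (3, 4, -3), (-3, 2, 4), (4, 6, -1), (-1, 6, 4), (4, 2, -3)
cycles coincide ⇒ equivalent

yes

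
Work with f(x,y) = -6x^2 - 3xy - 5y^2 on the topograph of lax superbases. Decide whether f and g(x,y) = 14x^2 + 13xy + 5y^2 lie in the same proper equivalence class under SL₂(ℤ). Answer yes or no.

D₁ = -111, D₂ = -111
f is negative-definite; reduce −f:
−f: flip: (6,3,5)→(5,-3,6)
−f: reduced (well bottom): (5,-3,6) with a≤c, −a<b≤a
flip sign back: reduced form of f is (-5,3,-6)
g: flip: (14,13,5)→(5,-13,14)
g: translate: b→-3 (≡-13 mod 10), so (5,-13,14)→(5,-3,6)
g: reduced (well bottom): (5,-3,6) with a≤c, −a<b≤a
reduced forms (-5, 3, -6) vs (5, -3, 6) ⇒ inequivalent

no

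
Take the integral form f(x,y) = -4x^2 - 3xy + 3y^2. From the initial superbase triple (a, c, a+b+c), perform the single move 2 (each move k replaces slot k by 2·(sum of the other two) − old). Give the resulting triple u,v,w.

start (-4,3,-4) = (f(1,0),f(0,1),f(1,1))
replace slot 2: 2·((-4)+(-4)) − 3 = -19 → (-4,-19,-4)

-4,-19,-4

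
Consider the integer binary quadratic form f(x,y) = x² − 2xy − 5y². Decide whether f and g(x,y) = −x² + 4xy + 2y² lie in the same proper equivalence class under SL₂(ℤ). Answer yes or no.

D₁ = 24, D₂ = 24
river cycle of f (length 2): (1, 4, -2), (-2, 4, 1)
river cycle of g (length 2): (2, 4, -1), (-1, 4, 2)
cycles differ ⇒ inequivalent

no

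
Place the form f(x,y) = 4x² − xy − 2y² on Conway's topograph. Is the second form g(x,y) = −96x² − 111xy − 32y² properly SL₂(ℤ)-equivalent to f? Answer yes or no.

D₁ = 33, D₂ = 33
river cycle of f (length 4): (-2, 5, 1), (1, 5, -2), (-2, 3, 3), (3, 3, -2)
river cycle of g (length 4): (-2, 5, 1), (1, 5, -2), (-2, 3, 3), (3, 3, -2)
cycles coincide ⇒ equivalent

yes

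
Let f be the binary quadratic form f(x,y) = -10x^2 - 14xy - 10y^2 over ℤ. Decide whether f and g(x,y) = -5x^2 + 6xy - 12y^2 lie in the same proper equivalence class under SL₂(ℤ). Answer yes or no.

D₁ = -204, D₂ = -204
f is negative-definite; reduce −f:
−f: translate: b→-6 (≡14 mod 20), so (10,14,10)→(10,-6,6)
−f: flip: (10,-6,6)→(6,6,10)
−f: reduced (well bottom): (6,6,10) with a≤c, −a<b≤a
flip sign back: reduced form of f is (-6,-6,-10)
g is negative-definite; reduce −g:
−g: translate: b→4 (≡-6 mod 10), so (5,-6,12)→(5,4,11)
−g: reduced (well bottom): (5,4,11) with a≤c, −a<b≤a
flip sign back: reduced form of g is (-5,-4,-11)
reduced forms (-6, -6, -10) vs (-5, -4, -11) ⇒ inequivalent

no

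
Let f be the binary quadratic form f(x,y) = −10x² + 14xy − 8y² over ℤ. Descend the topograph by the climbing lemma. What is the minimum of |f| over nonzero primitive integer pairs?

translate: b→6 (≡-14 mod 20), so (10,-14,8)→(10,6,4)
flip: (10,6,4)→(4,-6,10)
translate: b→2 (≡-6 mod 8), so (4,-6,10)→(4,2,8)
reduced (well bottom): (4,2,8) with a≤c, −a<b≤a
well minimum |f| = |-4| = 4 (negative-definite)

4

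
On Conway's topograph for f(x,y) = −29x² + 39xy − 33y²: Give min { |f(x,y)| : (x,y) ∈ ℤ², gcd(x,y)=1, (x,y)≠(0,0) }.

translate: b→19 (≡-39 mod 58), so (29,-39,33)→(29,19,23)
flip: (29,19,23)→(23,-19,29)
reduced (well bottom): (23,-19,29) with a≤c, −a<b≤a
well minimum |f| = |-23| = 23 (negative-definite)

23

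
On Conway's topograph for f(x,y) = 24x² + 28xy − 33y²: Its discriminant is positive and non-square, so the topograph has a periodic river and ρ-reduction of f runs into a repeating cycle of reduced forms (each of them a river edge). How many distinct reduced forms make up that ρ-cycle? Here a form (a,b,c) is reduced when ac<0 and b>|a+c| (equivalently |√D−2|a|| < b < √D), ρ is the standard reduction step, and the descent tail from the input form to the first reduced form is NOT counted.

D = 3952, ⌊√D⌋ = 62
river: ρ → (-33,38,19)
river: ρ → (19,38,-33)
river: ρ → (-33,28,24)
river: ρ → (24,20,-37)
river: ρ → (-37,54,7)
river: ρ → (7,58,-21)
river: ρ → (-21,26,39)
river: ρ → (39,52,-8)
river: ρ → (-8,60,11)
river: ρ → (11,50,-33)
river: ρ → (-33,16,28)
river: ρ → (28,40,-21)
river: ρ → (-21,44,24)
river: ρ → (24,52,-13)
river: ρ → (-13,52,24)
river: ρ → (24,44,-21)
river: ρ → (-21,40,28)
river: ρ → (28,16,-33)
river: ρ → (-33,50,11)
river: ρ → (11,60,-8)
river: ρ → (-8,52,39)
river: ρ → (39,26,-21)
river: ρ → (-21,58,7)
river: ρ → (7,54,-37)
river: ρ → (-37,20,24)
river: ρ → (24,28,-33)
ρ-cycle length = 26 (tail of 0 descent steps not counted)

26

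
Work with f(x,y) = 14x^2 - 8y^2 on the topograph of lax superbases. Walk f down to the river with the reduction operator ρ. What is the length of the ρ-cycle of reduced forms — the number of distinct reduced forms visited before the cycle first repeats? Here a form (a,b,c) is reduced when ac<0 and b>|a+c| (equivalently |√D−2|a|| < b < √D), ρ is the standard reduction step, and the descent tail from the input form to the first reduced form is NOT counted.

D = 448, ⌊√D⌋ = 21
descent: ρ → (-8,16,6)  [lands on river]
river: ρ → (6,20,-2)
river: ρ → (-2,20,6)
river: ρ → (6,16,-8)
ρ-cycle length = 4 (tail of 1 descent step not counted)

4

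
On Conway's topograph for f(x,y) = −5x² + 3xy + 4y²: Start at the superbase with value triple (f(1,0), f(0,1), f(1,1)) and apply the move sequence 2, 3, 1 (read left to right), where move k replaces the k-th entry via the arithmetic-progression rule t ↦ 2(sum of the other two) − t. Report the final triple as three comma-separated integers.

start (-5,4,2) = (f(1,0),f(0,1),f(1,1))
replace slot 2: 2·((-5)+2) − 4 = -10 → (-5,-10,2)
replace slot 3: 2·((-5)+(-10)) − 2 = -32 → (-5,-10,-32)
replace slot 1: 2·((-10)+(-32)) − (-5) = -79 → (-79,-10,-32)

-79,-10,-32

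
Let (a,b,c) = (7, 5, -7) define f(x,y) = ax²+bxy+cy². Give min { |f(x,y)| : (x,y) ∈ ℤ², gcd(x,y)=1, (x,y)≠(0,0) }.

river: ρ → (-7,9,5)
river: ρ → (5,11,-5)
river: ρ → (-5,9,7)
river: ρ → (7,5,-7)
closes: descent 0, river 4
min |a| on river = 5

5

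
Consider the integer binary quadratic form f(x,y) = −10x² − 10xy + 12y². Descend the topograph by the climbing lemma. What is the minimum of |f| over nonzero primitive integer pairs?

descent: ρ → (12,10,-10)  [lands on river]
river: ρ → (-10,10,12)
river: ρ → (12,14,-8)
river: ρ → (-8,18,8)
river: ρ → (8,14,-12)
river: ρ → (-12,10,10)
river: ρ → (10,10,-12)
river: ρ → (-12,14,8)
river: ρ → (8,18,-8)
river: ρ → (-8,14,12)
closes: descent 1, river 10
min |a| on river = 8

8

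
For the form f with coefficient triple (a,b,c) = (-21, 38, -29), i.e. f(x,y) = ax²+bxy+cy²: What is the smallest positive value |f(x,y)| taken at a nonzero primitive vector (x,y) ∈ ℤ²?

translate: b→4 (≡-38 mod 42), so (21,-38,29)→(21,4,12)
flip: (21,4,12)→(12,-4,21)
reduced (well bottom): (12,-4,21) with a≤c, −a<b≤a
well minimum |f| = |-12| = 12 (negative-definite)

12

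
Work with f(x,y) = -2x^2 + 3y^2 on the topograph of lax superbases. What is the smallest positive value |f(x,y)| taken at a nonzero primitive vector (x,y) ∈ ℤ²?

descent: ρ → (3,0,-2)
descent: ρ → (-2,4,1)  [lands on river]
river: ρ → (1,4,-2)
closes: descent 2, river 2
min |a| on river = 1

1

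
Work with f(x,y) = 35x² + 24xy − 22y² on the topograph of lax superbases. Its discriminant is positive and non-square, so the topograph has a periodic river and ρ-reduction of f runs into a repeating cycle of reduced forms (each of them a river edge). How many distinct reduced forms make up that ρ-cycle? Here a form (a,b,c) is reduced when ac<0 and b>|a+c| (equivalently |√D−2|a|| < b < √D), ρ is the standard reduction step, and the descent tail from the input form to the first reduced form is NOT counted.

D = 3656, ⌊√D⌋ = 60
river: ρ → (-22,20,37)
river: ρ → (37,54,-5)
river: ρ → (-5,56,26)
river: ρ → (26,48,-13)
river: ρ → (-13,56,10)
river: ρ → (10,44,-43)
river: ρ → (-43,42,11)
river: ρ → (11,46,-35)
river: ρ → (-35,24,22)
river: ρ → (22,20,-37)
river: ρ → (-37,54,5)
river: ρ → (5,56,-26)
river: ρ → (-26,48,13)
river: ρ → (13,56,-10)
river: ρ → (-10,44,43)
river: ρ → (43,42,-11)
river: ρ → (-11,46,35)
river: ρ → (35,24,-22)
ρ-cycle length = 18 (tail of 0 descent steps not counted)

18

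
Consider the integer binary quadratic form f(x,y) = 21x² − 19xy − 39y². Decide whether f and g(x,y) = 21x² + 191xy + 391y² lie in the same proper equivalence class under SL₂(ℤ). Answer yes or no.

D₁ = 3637, D₂ = 3637
river cycle of f (length 54): (-39, 19, 21), (21, 23, -37), (-37, 51, 7), (7, 47, -51), (-51, 55, 3), (3, 59, -13), (-13, 45, 31), (31, 17, -27), (-27, 37, 21), (21, 47, -17), … (44 more)
river cycle of g (length 54): (21, 23, -37), (-37, 51, 7), (7, 47, -51), (-51, 55, 3), (3, 59, -13), (-13, 45, 31), (31, 17, -27), (-27, 37, 21), (21, 47, -17), (-17, 55, 9), … (44 more)
cycles coincide ⇒ equivalent

yes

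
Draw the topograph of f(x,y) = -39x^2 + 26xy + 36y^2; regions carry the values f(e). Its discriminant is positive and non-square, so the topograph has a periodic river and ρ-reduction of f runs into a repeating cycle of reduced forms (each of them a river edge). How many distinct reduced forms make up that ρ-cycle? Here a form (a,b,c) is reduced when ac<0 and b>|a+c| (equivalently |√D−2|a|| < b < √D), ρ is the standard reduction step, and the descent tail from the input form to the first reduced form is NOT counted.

D = 6292, ⌊√D⌋ = 79
river: ρ → (36,46,-29)
river: ρ → (-29,70,12)
river: ρ → (12,74,-17)
river: ρ → (-17,62,36)
river: ρ → (36,10,-43)
river: ρ → (-43,76,3)
river: ρ → (3,74,-68)
river: ρ → (-68,62,9)
river: ρ → (9,64,-61)
river: ρ → (-61,58,12)
river: ρ → (12,62,-51)
river: ρ → (-51,40,23)
river: ρ → (23,52,-39)
river: ρ → (-39,26,36)
ρ-cycle length = 14 (tail of 0 descent steps not counted)

14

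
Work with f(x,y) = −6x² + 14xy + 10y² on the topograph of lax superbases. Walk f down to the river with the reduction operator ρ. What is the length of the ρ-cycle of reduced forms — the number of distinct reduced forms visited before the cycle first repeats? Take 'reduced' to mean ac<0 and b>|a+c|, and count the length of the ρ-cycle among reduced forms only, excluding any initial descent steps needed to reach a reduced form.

D = 436, ⌊√D⌋ = 20
river: ρ → (10,6,-10)
river: ρ → (-10,14,6)
river: ρ → (6,10,-14)
river: ρ → (-14,18,2)
river: ρ → (2,18,-14)
river: ρ → (-14,10,6)
river: ρ → (6,14,-10)
river: ρ → (-10,6,10)
river: ρ → (10,14,-6)
river: ρ → (-6,10,14)
river: ρ → (14,18,-2)
river: ρ → (-2,18,14)
river: ρ → (14,10,-6)
river: ρ → (-6,14,10)
ρ-cycle length = 14 (tail of 0 descent steps not counted)

14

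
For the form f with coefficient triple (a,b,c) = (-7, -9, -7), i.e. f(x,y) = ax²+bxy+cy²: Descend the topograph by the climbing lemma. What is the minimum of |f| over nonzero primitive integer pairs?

translate: b→-5 (≡9 mod 14), so (7,9,7)→(7,-5,5)
flip: (7,-5,5)→(5,5,7)
reduced (well bottom): (5,5,7) with a≤c, −a<b≤a
well minimum |f| = |-5| = 5 (negative-definite)

5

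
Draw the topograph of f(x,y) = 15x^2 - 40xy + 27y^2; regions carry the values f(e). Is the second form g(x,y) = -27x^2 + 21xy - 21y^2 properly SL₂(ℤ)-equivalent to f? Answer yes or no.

D₁ = -20, D₂ = -1827
discriminants differ ⇒ not SL₂(ℤ)-equivalent

no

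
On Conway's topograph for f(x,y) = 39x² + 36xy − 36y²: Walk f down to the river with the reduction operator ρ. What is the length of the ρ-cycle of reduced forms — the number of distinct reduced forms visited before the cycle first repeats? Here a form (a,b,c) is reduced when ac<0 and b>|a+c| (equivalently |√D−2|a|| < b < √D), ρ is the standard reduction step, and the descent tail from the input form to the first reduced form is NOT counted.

D = 6912, ⌊√D⌋ = 83
river: ρ → (-36,36,39)
river: ρ → (39,42,-33)
river: ρ → (-33,24,48)
river: ρ → (48,72,-9)
river: ρ → (-9,72,48)
river: ρ → (48,24,-33)
river: ρ → (-33,42,39)
river: ρ → (39,36,-36)
ρ-cycle length = 8 (tail of 0 descent steps not counted)

8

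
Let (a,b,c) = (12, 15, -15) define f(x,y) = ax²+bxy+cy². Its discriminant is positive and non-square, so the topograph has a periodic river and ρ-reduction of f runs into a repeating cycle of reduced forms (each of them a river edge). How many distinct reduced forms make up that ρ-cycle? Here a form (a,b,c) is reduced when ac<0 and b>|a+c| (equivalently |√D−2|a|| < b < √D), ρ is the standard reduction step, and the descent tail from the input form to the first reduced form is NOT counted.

D = 945, ⌊√D⌋ = 30
river: ρ → (-15,15,12)
river: ρ → (12,9,-18)
river: ρ → (-18,27,3)
river: ρ → (3,27,-18)
river: ρ → (-18,9,12)
river: ρ → (12,15,-15)
ρ-cycle length = 6 (tail of 0 descent steps not counted)

6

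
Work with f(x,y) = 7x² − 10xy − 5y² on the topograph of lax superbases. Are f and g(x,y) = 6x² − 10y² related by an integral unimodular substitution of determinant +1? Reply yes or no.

D₁ = 240, D₂ = 240
river cycle of f (length 6): (-5, 10, 7), (7, 4, -8), (-8, 12, 3), (3, 12, -8), (-8, 4, 7), (7, 10, -5)
river cycle of g (length 2): (6, 12, -4), (-4, 12, 6)
cycles differ ⇒ inequivalent

no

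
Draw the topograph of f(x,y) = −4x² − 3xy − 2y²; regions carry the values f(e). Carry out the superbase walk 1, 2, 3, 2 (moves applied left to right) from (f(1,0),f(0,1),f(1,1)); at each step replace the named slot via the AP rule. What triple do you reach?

start (-4,-2,-9) = (f(1,0),f(0,1),f(1,1))
replace slot 1: 2·((-2)+(-9)) − (-4) = -18 → (-18,-2,-9)
replace slot 2: 2·((-18)+(-9)) − (-2) = -52 → (-18,-52,-9)
replace slot 3: 2·((-18)+(-52)) − (-9) = -131 → (-18,-52,-131)
replace slot 2: 2·((-18)+(-131)) − (-52) = -246 → (-18,-246,-131)

-18,-246,-131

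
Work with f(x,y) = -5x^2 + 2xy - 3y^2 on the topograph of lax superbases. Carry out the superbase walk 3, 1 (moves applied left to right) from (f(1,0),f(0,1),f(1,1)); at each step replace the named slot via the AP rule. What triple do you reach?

start (-5,-3,-6) = (f(1,0),f(0,1),f(1,1))
replace slot 3: 2·((-5)+(-3)) − (-6) = -10 → (-5,-3,-10)
replace slot 1: 2·((-3)+(-10)) − (-5) = -21 → (-21,-3,-10)

-21,-3,-10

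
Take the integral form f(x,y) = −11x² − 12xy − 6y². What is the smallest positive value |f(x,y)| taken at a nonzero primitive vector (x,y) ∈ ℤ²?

translate: b→-10 (≡12 mod 22), so (11,12,6)→(11,-10,5)
flip: (11,-10,5)→(5,10,11)
translate: b→0 (≡10 mod 10), so (5,10,11)→(5,0,6)
reduced (well bottom): (5,0,6) with a≤c, −a<b≤a
well minimum |f| = |-5| = 5 (negative-definite)

5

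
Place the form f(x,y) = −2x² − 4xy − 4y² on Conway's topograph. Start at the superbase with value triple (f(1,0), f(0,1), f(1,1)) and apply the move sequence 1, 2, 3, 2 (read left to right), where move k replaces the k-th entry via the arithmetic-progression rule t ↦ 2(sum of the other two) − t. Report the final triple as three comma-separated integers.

start (-2,-4,-10) = (f(1,0),f(0,1),f(1,1))
replace slot 1: 2·((-4)+(-10)) − (-2) = -26 → (-26,-4,-10)
replace slot 2: 2·((-26)+(-10)) − (-4) = -68 → (-26,-68,-10)
replace slot 3: 2·((-26)+(-68)) − (-10) = -178 → (-26,-68,-178)
replace slot 2: 2·((-26)+(-178)) − (-68) = -340 → (-26,-340,-178)

-26,-340,-178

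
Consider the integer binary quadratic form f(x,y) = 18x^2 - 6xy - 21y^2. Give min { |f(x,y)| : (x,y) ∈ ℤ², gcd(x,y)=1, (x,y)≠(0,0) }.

descent: ρ → (-21,6,18)  [lands on river]
river: ρ → (18,30,-9)
river: ρ → (-9,24,27)
river: ρ → (27,30,-6)
river: ρ → (-6,30,27)
river: ρ → (27,24,-9)
river: ρ → (-9,30,18)
river: ρ → (18,6,-21)
river: ρ → (-21,36,3)
river: ρ → (3,36,-21)
closes: descent 1, river 10
min |a| on river = 3

3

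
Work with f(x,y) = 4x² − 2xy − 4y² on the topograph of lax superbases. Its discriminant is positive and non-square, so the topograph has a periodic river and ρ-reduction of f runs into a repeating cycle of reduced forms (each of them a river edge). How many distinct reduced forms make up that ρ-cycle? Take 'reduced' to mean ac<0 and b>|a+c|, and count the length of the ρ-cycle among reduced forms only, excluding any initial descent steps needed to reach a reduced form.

D = 68, ⌊√D⌋ = 8
descent: ρ → (-4,2,4)  [lands on river]
river: ρ → (4,6,-2)
river: ρ → (-2,6,4)
river: ρ → (4,2,-4)
river: ρ → (-4,6,2)
river: ρ → (2,6,-4)
ρ-cycle length = 6 (tail of 1 descent step not counted)

6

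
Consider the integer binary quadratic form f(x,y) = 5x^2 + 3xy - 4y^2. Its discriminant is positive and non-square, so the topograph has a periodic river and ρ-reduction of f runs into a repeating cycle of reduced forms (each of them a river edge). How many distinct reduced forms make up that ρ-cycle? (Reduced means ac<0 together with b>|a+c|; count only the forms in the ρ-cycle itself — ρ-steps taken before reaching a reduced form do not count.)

D = 89, ⌊√D⌋ = 9
river: ρ → (-4,5,4)
river: ρ → (4,3,-5)
river: ρ → (-5,7,2)
river: ρ → (2,9,-1)
river: ρ → (-1,9,2)
river: ρ → (2,7,-5)
river: ρ → (-5,3,4)
river: ρ → (4,5,-4)
river: ρ → (-4,3,5)
river: ρ → (5,7,-2)
river: ρ → (-2,9,1)
river: ρ → (1,9,-2)
river: ρ → (-2,7,5)
river: ρ → (5,3,-4)
ρ-cycle length = 14 (tail of 0 descent steps not counted)

14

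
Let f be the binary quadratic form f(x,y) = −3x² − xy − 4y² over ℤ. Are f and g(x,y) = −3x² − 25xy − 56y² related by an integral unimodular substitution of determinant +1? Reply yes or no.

D₁ = -47, D₂ = -47
f is negative-definite; reduce −f:
−f: reduced (well bottom): (3,1,4) with a≤c, −a<b≤a
flip sign back: reduced form of f is (-3,-1,-4)
g is negative-definite; reduce −g:
−g: translate: b→1 (≡25 mod 6), so (3,25,56)→(3,1,4)
−g: reduced (well bottom): (3,1,4) with a≤c, −a<b≤a
flip sign back: reduced form of g is (-3,-1,-4)
reduced forms (-3, -1, -4) vs (-3, -1, -4) ⇒ equivalent

yes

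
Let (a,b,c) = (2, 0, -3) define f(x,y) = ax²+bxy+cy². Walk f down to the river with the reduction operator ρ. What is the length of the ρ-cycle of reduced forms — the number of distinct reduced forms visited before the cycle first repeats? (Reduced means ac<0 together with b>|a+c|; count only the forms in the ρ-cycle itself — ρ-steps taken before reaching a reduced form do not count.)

D = 24, ⌊√D⌋ = 4
descent: ρ → (-3,0,2)
descent: ρ → (2,4,-1)  [lands on river]
river: ρ → (-1,4,2)
ρ-cycle length = 2 (tail of 2 descent steps not counted)

2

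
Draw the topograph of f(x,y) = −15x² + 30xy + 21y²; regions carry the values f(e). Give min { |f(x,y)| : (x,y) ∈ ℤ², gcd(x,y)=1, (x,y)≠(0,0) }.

river: ρ → (21,12,-24)
river: ρ → (-24,36,9)
river: ρ → (9,36,-24)
river: ρ → (-24,12,21)
river: ρ → (21,30,-15)
river: ρ → (-15,30,21)
closes: descent 0, river 6
min |a| on river = 9

9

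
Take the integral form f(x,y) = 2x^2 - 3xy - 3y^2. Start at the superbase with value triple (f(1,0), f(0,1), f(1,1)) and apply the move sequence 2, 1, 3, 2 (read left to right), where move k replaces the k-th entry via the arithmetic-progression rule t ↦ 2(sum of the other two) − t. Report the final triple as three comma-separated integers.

start (2,-3,-4) = (f(1,0),f(0,1),f(1,1))
replace slot 2: 2·(2+(-4)) − (-3) = -1 → (2,-1,-4)
replace slot 1: 2·((-1)+(-4)) − 2 = -12 → (-12,-1,-4)
replace slot 3: 2·((-12)+(-1)) − (-4) = -22 → (-12,-1,-22)
replace slot 2: 2·((-12)+(-22)) − (-1) = -67 → (-12,-67,-22)

-12,-67,-22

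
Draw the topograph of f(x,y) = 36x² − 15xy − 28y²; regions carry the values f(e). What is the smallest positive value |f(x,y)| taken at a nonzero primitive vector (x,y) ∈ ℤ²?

descent: ρ → (-28,15,36)  [lands on river]
river: ρ → (36,57,-7)
river: ρ → (-7,55,44)
river: ρ → (44,33,-18)
river: ρ → (-18,39,38)
river: ρ → (38,37,-19)
river: ρ → (-19,39,36)
river: ρ → (36,33,-22)
river: ρ → (-22,55,14)
river: ρ → (14,57,-18)
river: ρ → (-18,51,23)
river: ρ → (23,41,-28)
closes: descent 1, river 12
min |a| on river = 7

7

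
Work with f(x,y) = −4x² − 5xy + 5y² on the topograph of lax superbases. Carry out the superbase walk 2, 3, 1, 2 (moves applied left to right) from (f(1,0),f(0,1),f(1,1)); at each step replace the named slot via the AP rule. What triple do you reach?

start (-4,5,-4) = (f(1,0),f(0,1),f(1,1))
replace slot 2: 2·((-4)+(-4)) − 5 = -21 → (-4,-21,-4)
replace slot 3: 2·((-4)+(-21)) − (-4) = -46 → (-4,-21,-46)
replace slot 1: 2·((-21)+(-46)) − (-4) = -130 → (-130,-21,-46)
replace slot 2: 2·((-130)+(-46)) − (-21) = -331 → (-130,-331,-46)

-130,-331,-46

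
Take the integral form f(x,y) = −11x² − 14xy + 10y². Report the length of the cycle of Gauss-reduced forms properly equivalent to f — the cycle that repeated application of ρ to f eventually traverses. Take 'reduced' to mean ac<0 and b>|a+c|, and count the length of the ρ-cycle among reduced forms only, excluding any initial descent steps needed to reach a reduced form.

D = 636, ⌊√D⌋ = 25
descent: ρ → (10,14,-11)  [lands on river]
river: ρ → (-11,8,13)
river: ρ → (13,18,-6)
river: ρ → (-6,18,13)
river: ρ → (13,8,-11)
river: ρ → (-11,14,10)
river: ρ → (10,6,-15)
river: ρ → (-15,24,1)
river: ρ → (1,24,-15)
river: ρ → (-15,6,10)
ρ-cycle length = 10 (tail of 1 descent step not counted)

10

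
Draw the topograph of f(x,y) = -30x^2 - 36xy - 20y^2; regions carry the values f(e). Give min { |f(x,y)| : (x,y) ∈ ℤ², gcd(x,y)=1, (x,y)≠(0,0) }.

translate: b→-24 (≡36 mod 60), so (30,36,20)→(30,-24,14)
flip: (30,-24,14)→(14,24,30)
translate: b→-4 (≡24 mod 28), so (14,24,30)→(14,-4,20)
reduced (well bottom): (14,-4,20) with a≤c, −a<b≤a
well minimum |f| = |-14| = 14 (negative-definite)

14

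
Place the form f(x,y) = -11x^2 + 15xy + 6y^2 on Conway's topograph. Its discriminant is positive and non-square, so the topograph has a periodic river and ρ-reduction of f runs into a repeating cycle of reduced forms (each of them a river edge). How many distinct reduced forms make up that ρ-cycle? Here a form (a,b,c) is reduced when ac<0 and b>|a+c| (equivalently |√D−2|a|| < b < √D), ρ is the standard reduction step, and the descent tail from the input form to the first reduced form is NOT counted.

D = 489, ⌊√D⌋ = 22
river: ρ → (6,21,-2)
river: ρ → (-2,19,16)
river: ρ → (16,13,-5)
river: ρ → (-5,17,10)
river: ρ → (10,3,-12)
river: ρ → (-12,21,1)
river: ρ → (1,21,-12)
river: ρ → (-12,3,10)
river: ρ → (10,17,-5)
river: ρ → (-5,13,16)
river: ρ → (16,19,-2)
river: ρ → (-2,21,6)
river: ρ → (6,15,-11)
river: ρ → (-11,7,10)
river: ρ → (10,13,-8)
river: ρ → (-8,19,4)
river: ρ → (4,21,-3)
river: ρ → (-3,21,4)
river: ρ → (4,19,-8)
river: ρ → (-8,13,10)
river: ρ → (10,7,-11)
river: ρ → (-11,15,6)
ρ-cycle length = 22 (tail of 0 descent steps not counted)

22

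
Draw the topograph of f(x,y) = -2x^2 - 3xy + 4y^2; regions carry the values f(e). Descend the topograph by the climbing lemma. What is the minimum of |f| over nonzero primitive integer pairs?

descent: ρ → (4,3,-2)  [lands on river]
river: ρ → (-2,5,2)
river: ρ → (2,3,-4)
river: ρ → (-4,5,1)
river: ρ → (1,5,-4)
river: ρ → (-4,3,2)
river: ρ → (2,5,-2)
river: ρ → (-2,3,4)
river: ρ → (4,5,-1)
river: ρ → (-1,5,4)
closes: descent 1, river 10
min |a| on river = 1

1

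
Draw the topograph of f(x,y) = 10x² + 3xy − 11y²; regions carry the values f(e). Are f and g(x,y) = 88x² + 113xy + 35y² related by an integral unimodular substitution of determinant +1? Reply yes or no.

D₁ = 449, D₂ = 449
river cycle of f (length 38): (-11, 19, 2), (2, 21, -1), (-1, 21, 2), (2, 19, -11), (-11, 3, 10), (10, 17, -4), (-4, 15, 14), (14, 13, -5), (-5, 17, 8), (8, 15, -7), … (28 more)
river cycle of g (length 38): (2, 21, -1), (-1, 21, 2), (2, 19, -11), (-11, 3, 10), (10, 17, -4), (-4, 15, 14), (14, 13, -5), (-5, 17, 8), (8, 15, -7), (-7, 13, 10), … (28 more)
cycles coincide ⇒ equivalent

yes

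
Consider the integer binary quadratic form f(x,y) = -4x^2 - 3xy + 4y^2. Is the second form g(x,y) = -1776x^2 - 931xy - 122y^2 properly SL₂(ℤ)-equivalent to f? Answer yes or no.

D₁ = 73, D₂ = 73
river cycle of f (length 18): (4, 3, -4), (-4, 5, 3), (3, 7, -2), (-2, 5, 6), (6, 7, -1), (-1, 7, 6), (6, 5, -2), (-2, 7, 3), (3, 5, -4), (-4, 3, 4), … (8 more)
river cycle of g (length 18): (-4, 5, 3), (3, 7, -2), (-2, 5, 6), (6, 7, -1), (-1, 7, 6), (6, 5, -2), (-2, 7, 3), (3, 5, -4), (-4, 3, 4), (4, 5, -3), … (8 more)
cycles coincide ⇒ equivalent

yes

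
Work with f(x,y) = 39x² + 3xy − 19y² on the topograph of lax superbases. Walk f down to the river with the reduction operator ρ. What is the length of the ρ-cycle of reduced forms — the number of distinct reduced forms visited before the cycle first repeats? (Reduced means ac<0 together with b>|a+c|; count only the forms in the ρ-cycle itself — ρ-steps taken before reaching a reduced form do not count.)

D = 2973, ⌊√D⌋ = 54
descent: ρ → (-19,35,23)  [lands on river]
river: ρ → (23,11,-31)
river: ρ → (-31,51,3)
river: ρ → (3,51,-31)
river: ρ → (-31,11,23)
river: ρ → (23,35,-19)
river: ρ → (-19,41,17)
river: ρ → (17,27,-33)
river: ρ → (-33,39,11)
river: ρ → (11,49,-13)
river: ρ → (-13,29,41)
river: ρ → (41,53,-1)
river: ρ → (-1,53,41)
river: ρ → (41,29,-13)
river: ρ → (-13,49,11)
river: ρ → (11,39,-33)
river: ρ → (-33,27,17)
river: ρ → (17,41,-19)
ρ-cycle length = 18 (tail of 1 descent step not counted)

18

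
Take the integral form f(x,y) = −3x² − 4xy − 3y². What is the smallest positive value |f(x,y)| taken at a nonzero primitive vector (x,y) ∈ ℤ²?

translate: b→-2 (≡4 mod 6), so (3,4,3)→(3,-2,2)
flip: (3,-2,2)→(2,2,3)
reduced (well bottom): (2,2,3) with a≤c, −a<b≤a
well minimum |f| = |-2| = 2 (negative-definite)

2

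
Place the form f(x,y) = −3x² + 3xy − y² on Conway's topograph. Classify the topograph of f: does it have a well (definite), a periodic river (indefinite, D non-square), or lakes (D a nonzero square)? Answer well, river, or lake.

D = b²−4ac = 3² − 4·(-3)·(-1) = -3
D < 0 ⇒ definite ⇒ every region one sign ⇒ single well

well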